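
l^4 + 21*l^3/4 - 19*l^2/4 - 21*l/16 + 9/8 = (l - 3/4)*(l - 1/2)*(l + 1/2)*(l + 6)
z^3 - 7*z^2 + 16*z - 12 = (z - 3)*(z - 2)^2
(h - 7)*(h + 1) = h^2 - 6*h - 7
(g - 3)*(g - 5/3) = g^2 - 14*g/3 + 5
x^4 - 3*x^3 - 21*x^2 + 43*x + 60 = (x - 5)*(x - 3)*(x + 1)*(x + 4)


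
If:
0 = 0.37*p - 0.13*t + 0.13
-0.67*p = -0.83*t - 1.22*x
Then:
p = -0.720909090909091*x - 0.490454545454545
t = -2.05181818181818*x - 0.395909090909091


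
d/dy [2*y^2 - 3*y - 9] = 4*y - 3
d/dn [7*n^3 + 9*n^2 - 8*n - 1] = 21*n^2 + 18*n - 8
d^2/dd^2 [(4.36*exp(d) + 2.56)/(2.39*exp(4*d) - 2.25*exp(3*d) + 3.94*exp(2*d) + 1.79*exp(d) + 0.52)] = (224.142804*exp(8*d) - 23.937284*exp(7*d) - 146.224448*exp(6*d) + 122.091108*exp(5*d) - 241.877216*exp(4*d) + 123.00204*exp(3*d) + 27.52416*exp(2*d) - 16.835504*exp(d) - 1.203904)*exp(d)/(13.651919*exp(12*d) - 38.556675*exp(11*d) + 103.815147*exp(10*d) - 107.840748*exp(9*d) + 122.299488*exp(8*d) + 6.75780900000001*exp(7*d) + 26.203573*exp(6*d) + 47.422929*exp(5*d) + 51.462246*exp(4*d) + 25.914251*exp(3*d) + 8.194524*exp(2*d) + 1.452048*exp(d) + 0.140608)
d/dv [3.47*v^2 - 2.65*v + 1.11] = 6.94*v - 2.65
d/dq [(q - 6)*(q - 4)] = 2*q - 10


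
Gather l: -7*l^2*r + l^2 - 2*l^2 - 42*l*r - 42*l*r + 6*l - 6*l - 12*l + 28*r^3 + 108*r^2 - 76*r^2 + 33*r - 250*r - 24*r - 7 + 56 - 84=l^2*(-7*r - 1) + l*(-84*r - 12) + 28*r^3 + 32*r^2 - 241*r - 35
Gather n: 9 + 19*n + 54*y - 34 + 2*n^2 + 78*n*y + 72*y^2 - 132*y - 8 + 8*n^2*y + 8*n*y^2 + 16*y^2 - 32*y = n^2*(8*y + 2) + n*(8*y^2 + 78*y + 19) + 88*y^2 - 110*y - 33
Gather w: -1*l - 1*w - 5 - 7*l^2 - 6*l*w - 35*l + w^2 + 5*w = -7*l^2 - 36*l + w^2 + w*(4 - 6*l) - 5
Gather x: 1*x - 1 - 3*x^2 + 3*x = -3*x^2 + 4*x - 1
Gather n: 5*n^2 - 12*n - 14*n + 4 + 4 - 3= 5*n^2 - 26*n + 5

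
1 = 1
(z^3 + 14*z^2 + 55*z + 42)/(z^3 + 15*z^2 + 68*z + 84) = (z + 1)/(z + 2)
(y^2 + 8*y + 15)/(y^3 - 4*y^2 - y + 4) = (y^2 + 8*y + 15)/(y^3 - 4*y^2 - y + 4)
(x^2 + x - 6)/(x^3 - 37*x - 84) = (x - 2)/(x^2 - 3*x - 28)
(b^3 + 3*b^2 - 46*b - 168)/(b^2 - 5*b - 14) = (b^2 + 10*b + 24)/(b + 2)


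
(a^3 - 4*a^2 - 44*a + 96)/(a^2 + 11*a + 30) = (a^2 - 10*a + 16)/(a + 5)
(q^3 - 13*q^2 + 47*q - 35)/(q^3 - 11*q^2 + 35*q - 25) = (q - 7)/(q - 5)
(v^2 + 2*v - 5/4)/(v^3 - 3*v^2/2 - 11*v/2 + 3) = (v + 5/2)/(v^2 - v - 6)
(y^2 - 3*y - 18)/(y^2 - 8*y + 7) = (y^2 - 3*y - 18)/(y^2 - 8*y + 7)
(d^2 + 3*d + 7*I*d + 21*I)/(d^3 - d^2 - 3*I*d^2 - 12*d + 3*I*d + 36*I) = (d + 7*I)/(d^2 - d*(4 + 3*I) + 12*I)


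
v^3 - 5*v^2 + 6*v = v*(v - 3)*(v - 2)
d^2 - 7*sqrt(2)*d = d*(d - 7*sqrt(2))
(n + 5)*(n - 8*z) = n^2 - 8*n*z + 5*n - 40*z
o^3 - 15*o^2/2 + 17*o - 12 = (o - 4)*(o - 2)*(o - 3/2)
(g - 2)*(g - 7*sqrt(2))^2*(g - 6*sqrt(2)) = g^4 - 20*sqrt(2)*g^3 - 2*g^3 + 40*sqrt(2)*g^2 + 266*g^2 - 588*sqrt(2)*g - 532*g + 1176*sqrt(2)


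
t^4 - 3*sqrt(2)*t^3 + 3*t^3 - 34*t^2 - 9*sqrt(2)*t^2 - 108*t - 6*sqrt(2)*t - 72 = (t + 1)*(t + 2)*(t - 6*sqrt(2))*(t + 3*sqrt(2))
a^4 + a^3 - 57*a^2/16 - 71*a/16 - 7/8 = (a - 2)*(a + 1/4)*(a + 1)*(a + 7/4)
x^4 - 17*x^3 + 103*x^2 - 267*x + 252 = (x - 7)*(x - 4)*(x - 3)^2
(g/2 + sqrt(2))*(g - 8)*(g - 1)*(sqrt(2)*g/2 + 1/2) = sqrt(2)*g^4/4 - 9*sqrt(2)*g^3/4 + 5*g^3/4 - 45*g^2/4 + 5*sqrt(2)*g^2/2 - 9*sqrt(2)*g/2 + 10*g + 4*sqrt(2)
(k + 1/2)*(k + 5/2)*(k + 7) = k^3 + 10*k^2 + 89*k/4 + 35/4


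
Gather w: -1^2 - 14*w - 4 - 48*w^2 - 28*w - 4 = -48*w^2 - 42*w - 9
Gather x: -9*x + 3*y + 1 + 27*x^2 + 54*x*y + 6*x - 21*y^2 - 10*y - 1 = 27*x^2 + x*(54*y - 3) - 21*y^2 - 7*y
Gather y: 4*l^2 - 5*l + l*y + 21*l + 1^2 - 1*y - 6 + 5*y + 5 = 4*l^2 + 16*l + y*(l + 4)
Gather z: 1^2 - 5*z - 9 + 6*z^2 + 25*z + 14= 6*z^2 + 20*z + 6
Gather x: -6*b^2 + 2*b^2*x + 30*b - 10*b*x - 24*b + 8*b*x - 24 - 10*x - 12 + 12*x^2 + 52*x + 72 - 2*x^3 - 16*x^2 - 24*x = -6*b^2 + 6*b - 2*x^3 - 4*x^2 + x*(2*b^2 - 2*b + 18) + 36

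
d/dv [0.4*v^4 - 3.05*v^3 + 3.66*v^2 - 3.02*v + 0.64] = 1.6*v^3 - 9.15*v^2 + 7.32*v - 3.02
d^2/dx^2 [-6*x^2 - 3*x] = -12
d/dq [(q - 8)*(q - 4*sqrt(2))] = 2*q - 8 - 4*sqrt(2)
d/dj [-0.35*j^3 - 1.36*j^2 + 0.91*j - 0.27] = -1.05*j^2 - 2.72*j + 0.91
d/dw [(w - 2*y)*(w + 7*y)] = 2*w + 5*y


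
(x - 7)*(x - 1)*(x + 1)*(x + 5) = x^4 - 2*x^3 - 36*x^2 + 2*x + 35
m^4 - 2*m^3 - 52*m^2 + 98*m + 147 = (m - 7)*(m - 3)*(m + 1)*(m + 7)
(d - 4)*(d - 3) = d^2 - 7*d + 12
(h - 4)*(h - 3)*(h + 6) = h^3 - h^2 - 30*h + 72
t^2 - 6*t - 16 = (t - 8)*(t + 2)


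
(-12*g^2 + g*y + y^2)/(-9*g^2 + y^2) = (4*g + y)/(3*g + y)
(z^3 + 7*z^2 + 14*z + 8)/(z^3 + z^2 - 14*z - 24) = (z^2 + 5*z + 4)/(z^2 - z - 12)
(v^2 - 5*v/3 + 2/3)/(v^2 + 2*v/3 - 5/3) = (3*v - 2)/(3*v + 5)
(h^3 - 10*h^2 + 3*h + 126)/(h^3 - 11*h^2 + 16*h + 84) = (h + 3)/(h + 2)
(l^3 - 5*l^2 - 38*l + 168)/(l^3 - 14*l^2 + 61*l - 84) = (l + 6)/(l - 3)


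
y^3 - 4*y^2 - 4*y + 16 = (y - 4)*(y - 2)*(y + 2)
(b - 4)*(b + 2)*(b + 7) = b^3 + 5*b^2 - 22*b - 56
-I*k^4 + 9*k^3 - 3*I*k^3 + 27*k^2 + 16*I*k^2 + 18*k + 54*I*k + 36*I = (k + 2)*(k + 3*I)*(k + 6*I)*(-I*k - I)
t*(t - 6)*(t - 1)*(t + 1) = t^4 - 6*t^3 - t^2 + 6*t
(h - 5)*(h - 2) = h^2 - 7*h + 10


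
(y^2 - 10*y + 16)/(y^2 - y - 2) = (y - 8)/(y + 1)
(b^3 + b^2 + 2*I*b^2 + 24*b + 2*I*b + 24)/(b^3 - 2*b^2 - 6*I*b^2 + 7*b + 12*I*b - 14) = (b^3 + b^2*(1 + 2*I) + b*(24 + 2*I) + 24)/(b^3 + b^2*(-2 - 6*I) + b*(7 + 12*I) - 14)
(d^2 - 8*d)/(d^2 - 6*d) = (d - 8)/(d - 6)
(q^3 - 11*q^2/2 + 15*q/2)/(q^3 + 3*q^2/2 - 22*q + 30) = q*(q - 3)/(q^2 + 4*q - 12)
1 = 1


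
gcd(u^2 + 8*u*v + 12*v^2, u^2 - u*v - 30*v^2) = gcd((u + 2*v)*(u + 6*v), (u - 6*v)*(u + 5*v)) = 1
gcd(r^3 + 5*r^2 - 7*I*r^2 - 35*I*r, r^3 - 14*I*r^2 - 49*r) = r^2 - 7*I*r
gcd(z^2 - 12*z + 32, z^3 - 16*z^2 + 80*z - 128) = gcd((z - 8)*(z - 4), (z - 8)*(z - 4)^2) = z^2 - 12*z + 32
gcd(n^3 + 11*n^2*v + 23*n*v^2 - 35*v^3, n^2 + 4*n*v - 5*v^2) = -n^2 - 4*n*v + 5*v^2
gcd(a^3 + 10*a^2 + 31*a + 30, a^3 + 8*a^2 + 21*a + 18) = a^2 + 5*a + 6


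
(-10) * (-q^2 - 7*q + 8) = 10*q^2 + 70*q - 80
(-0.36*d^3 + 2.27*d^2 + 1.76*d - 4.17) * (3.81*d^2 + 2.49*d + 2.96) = -1.3716*d^5 + 7.7523*d^4 + 11.2923*d^3 - 4.7861*d^2 - 5.1737*d - 12.3432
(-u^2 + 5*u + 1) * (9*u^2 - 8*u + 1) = -9*u^4 + 53*u^3 - 32*u^2 - 3*u + 1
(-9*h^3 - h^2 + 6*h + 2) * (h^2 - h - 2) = -9*h^5 + 8*h^4 + 25*h^3 - 2*h^2 - 14*h - 4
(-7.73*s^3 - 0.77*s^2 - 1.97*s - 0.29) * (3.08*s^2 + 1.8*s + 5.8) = -23.8084*s^5 - 16.2856*s^4 - 52.2876*s^3 - 8.9052*s^2 - 11.948*s - 1.682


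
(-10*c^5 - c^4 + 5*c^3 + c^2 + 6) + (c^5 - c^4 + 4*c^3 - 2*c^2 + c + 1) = -9*c^5 - 2*c^4 + 9*c^3 - c^2 + c + 7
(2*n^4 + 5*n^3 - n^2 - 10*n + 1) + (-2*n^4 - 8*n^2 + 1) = 5*n^3 - 9*n^2 - 10*n + 2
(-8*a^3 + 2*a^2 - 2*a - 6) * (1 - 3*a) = 24*a^4 - 14*a^3 + 8*a^2 + 16*a - 6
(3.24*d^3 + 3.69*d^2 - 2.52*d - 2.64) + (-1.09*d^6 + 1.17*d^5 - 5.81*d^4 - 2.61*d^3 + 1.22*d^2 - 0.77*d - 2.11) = -1.09*d^6 + 1.17*d^5 - 5.81*d^4 + 0.63*d^3 + 4.91*d^2 - 3.29*d - 4.75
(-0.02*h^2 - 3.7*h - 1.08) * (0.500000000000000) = -0.01*h^2 - 1.85*h - 0.54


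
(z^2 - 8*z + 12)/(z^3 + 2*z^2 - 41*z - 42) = (z - 2)/(z^2 + 8*z + 7)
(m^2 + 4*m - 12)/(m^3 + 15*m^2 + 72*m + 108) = (m - 2)/(m^2 + 9*m + 18)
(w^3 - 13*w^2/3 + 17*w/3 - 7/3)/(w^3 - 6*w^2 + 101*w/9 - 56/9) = 3*(w - 1)/(3*w - 8)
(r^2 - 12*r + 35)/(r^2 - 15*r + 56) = (r - 5)/(r - 8)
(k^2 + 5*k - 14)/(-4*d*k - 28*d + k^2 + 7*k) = (2 - k)/(4*d - k)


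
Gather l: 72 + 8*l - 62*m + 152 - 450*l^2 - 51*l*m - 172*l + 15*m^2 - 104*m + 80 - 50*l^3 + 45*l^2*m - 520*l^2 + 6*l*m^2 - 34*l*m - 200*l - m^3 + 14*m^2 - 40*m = -50*l^3 + l^2*(45*m - 970) + l*(6*m^2 - 85*m - 364) - m^3 + 29*m^2 - 206*m + 304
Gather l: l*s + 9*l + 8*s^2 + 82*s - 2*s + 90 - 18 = l*(s + 9) + 8*s^2 + 80*s + 72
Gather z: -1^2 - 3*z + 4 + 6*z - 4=3*z - 1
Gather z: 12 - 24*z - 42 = -24*z - 30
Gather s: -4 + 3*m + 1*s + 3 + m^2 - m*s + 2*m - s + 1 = m^2 - m*s + 5*m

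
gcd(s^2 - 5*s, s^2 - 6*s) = s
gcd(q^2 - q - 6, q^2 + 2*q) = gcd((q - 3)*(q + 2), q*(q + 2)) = q + 2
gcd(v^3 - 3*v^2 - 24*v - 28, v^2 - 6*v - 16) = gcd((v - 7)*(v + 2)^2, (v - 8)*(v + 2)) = v + 2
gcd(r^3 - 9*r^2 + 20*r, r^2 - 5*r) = r^2 - 5*r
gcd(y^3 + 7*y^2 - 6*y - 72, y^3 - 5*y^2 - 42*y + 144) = y^2 + 3*y - 18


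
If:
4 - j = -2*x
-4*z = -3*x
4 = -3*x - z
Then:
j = 28/15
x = -16/15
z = -4/5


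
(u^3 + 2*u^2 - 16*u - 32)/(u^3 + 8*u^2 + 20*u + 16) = (u - 4)/(u + 2)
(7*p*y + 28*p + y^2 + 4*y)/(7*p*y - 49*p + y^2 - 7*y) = (y + 4)/(y - 7)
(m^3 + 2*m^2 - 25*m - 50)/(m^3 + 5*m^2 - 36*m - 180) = (m^2 - 3*m - 10)/(m^2 - 36)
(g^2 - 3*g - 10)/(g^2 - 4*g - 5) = (g + 2)/(g + 1)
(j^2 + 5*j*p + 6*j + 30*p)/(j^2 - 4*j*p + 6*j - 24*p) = (-j - 5*p)/(-j + 4*p)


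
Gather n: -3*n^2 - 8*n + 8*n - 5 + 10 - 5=-3*n^2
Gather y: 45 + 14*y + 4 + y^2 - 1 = y^2 + 14*y + 48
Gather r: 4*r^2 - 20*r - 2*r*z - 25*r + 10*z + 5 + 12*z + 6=4*r^2 + r*(-2*z - 45) + 22*z + 11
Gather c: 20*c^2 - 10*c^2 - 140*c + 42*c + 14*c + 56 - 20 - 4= 10*c^2 - 84*c + 32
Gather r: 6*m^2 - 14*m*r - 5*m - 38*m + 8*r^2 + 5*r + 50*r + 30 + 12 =6*m^2 - 43*m + 8*r^2 + r*(55 - 14*m) + 42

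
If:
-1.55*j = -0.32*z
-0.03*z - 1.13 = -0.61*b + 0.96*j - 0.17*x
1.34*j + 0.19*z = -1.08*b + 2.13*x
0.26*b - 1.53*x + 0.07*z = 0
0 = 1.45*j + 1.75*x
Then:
No Solution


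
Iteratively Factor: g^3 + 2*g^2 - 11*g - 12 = (g + 4)*(g^2 - 2*g - 3) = (g + 1)*(g + 4)*(g - 3)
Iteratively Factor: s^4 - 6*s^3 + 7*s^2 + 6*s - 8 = (s - 1)*(s^3 - 5*s^2 + 2*s + 8) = (s - 1)*(s + 1)*(s^2 - 6*s + 8) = (s - 4)*(s - 1)*(s + 1)*(s - 2)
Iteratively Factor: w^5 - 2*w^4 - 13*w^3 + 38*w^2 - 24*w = (w + 4)*(w^4 - 6*w^3 + 11*w^2 - 6*w) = (w - 2)*(w + 4)*(w^3 - 4*w^2 + 3*w) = (w - 3)*(w - 2)*(w + 4)*(w^2 - w) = w*(w - 3)*(w - 2)*(w + 4)*(w - 1)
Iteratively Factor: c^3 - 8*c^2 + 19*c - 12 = (c - 4)*(c^2 - 4*c + 3) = (c - 4)*(c - 3)*(c - 1)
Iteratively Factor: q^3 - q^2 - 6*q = (q - 3)*(q^2 + 2*q) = (q - 3)*(q + 2)*(q)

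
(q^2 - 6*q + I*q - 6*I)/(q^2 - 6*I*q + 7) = (q - 6)/(q - 7*I)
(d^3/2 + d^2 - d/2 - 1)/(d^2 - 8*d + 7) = (d^2 + 3*d + 2)/(2*(d - 7))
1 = 1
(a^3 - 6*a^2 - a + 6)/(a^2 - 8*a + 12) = (a^2 - 1)/(a - 2)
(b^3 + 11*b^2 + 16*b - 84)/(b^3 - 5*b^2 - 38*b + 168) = (b^2 + 5*b - 14)/(b^2 - 11*b + 28)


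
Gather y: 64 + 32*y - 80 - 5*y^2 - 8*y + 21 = -5*y^2 + 24*y + 5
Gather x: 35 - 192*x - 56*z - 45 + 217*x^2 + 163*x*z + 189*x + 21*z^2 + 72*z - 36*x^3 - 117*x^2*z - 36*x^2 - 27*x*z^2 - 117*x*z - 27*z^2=-36*x^3 + x^2*(181 - 117*z) + x*(-27*z^2 + 46*z - 3) - 6*z^2 + 16*z - 10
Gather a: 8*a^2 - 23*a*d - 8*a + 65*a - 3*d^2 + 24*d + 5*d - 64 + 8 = 8*a^2 + a*(57 - 23*d) - 3*d^2 + 29*d - 56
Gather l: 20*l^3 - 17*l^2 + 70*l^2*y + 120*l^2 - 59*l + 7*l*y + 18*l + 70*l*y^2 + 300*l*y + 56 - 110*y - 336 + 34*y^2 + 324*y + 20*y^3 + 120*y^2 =20*l^3 + l^2*(70*y + 103) + l*(70*y^2 + 307*y - 41) + 20*y^3 + 154*y^2 + 214*y - 280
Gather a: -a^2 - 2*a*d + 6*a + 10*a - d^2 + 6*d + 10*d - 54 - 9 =-a^2 + a*(16 - 2*d) - d^2 + 16*d - 63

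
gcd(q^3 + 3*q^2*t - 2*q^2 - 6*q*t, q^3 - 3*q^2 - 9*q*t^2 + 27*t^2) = q + 3*t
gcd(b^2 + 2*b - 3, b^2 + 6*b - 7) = b - 1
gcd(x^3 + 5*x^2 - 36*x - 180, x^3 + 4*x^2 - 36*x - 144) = x^2 - 36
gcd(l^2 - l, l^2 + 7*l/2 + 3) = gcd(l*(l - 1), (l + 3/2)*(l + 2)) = 1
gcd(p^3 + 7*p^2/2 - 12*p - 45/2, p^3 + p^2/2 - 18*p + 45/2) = p^2 + 2*p - 15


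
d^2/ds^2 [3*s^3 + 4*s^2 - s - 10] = 18*s + 8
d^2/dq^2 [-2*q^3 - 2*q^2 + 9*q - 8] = -12*q - 4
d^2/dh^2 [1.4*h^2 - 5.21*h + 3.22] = 2.80000000000000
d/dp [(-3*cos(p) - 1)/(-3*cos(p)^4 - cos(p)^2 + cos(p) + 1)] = (27*sin(p)^4 - 57*sin(p)^2 + 11*cos(p) + 3*cos(3*p) + 32)*sin(p)/(-3*sin(p)^4 + 7*sin(p)^2 + cos(p) - 3)^2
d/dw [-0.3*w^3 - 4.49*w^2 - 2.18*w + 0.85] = -0.9*w^2 - 8.98*w - 2.18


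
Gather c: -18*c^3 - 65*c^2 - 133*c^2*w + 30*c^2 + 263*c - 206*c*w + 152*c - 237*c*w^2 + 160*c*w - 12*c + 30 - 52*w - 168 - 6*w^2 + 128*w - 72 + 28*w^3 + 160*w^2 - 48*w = -18*c^3 + c^2*(-133*w - 35) + c*(-237*w^2 - 46*w + 403) + 28*w^3 + 154*w^2 + 28*w - 210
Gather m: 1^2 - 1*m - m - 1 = -2*m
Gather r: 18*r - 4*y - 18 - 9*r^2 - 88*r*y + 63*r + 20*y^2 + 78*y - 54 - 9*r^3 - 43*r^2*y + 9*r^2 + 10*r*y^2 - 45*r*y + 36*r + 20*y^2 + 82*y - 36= -9*r^3 - 43*r^2*y + r*(10*y^2 - 133*y + 117) + 40*y^2 + 156*y - 108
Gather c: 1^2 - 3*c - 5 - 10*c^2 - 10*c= -10*c^2 - 13*c - 4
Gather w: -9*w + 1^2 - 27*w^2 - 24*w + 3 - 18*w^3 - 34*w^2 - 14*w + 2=-18*w^3 - 61*w^2 - 47*w + 6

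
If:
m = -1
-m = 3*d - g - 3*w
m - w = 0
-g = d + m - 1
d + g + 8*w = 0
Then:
No Solution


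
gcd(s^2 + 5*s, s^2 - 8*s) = s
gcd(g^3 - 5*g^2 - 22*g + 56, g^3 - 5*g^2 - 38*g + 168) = g - 7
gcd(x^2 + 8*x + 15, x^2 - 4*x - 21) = x + 3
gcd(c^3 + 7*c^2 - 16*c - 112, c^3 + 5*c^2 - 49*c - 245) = c + 7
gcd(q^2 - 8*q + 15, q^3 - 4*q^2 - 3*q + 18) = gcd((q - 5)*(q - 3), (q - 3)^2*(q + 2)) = q - 3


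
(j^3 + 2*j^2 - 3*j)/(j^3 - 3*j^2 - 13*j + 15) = j/(j - 5)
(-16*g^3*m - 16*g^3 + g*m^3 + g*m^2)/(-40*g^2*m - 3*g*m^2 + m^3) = g*(16*g^2*m + 16*g^2 - m^3 - m^2)/(m*(40*g^2 + 3*g*m - m^2))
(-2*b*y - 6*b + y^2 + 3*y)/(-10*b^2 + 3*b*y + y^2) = (y + 3)/(5*b + y)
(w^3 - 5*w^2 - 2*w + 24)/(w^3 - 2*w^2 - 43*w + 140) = (w^2 - w - 6)/(w^2 + 2*w - 35)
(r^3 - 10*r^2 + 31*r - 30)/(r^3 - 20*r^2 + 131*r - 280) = (r^2 - 5*r + 6)/(r^2 - 15*r + 56)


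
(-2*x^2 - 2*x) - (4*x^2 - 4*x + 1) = -6*x^2 + 2*x - 1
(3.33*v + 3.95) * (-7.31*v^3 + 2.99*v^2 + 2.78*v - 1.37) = -24.3423*v^4 - 18.9178*v^3 + 21.0679*v^2 + 6.4189*v - 5.4115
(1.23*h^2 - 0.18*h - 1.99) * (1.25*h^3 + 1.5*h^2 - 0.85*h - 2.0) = 1.5375*h^5 + 1.62*h^4 - 3.803*h^3 - 5.292*h^2 + 2.0515*h + 3.98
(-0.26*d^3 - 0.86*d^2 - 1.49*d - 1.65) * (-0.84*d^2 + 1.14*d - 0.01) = 0.2184*d^5 + 0.426*d^4 + 0.2738*d^3 - 0.304*d^2 - 1.8661*d + 0.0165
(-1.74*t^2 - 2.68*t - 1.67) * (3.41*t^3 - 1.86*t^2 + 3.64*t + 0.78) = -5.9334*t^5 - 5.9024*t^4 - 7.0435*t^3 - 8.0062*t^2 - 8.1692*t - 1.3026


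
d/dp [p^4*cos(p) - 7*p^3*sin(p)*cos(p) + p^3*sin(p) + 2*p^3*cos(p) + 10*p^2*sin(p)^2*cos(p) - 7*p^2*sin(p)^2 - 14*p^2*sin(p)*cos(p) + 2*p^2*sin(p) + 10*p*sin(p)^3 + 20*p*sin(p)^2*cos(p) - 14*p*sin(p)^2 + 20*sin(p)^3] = -p^4*sin(p) + 14*p^3*sin(p)^2 - 2*p^3*sin(p) + 5*p^3*cos(p) - 7*p^3 - 30*p^2*sin(p)^3 + 28*p^2*sin(p)^2 - 35*p^2*sin(p)*cos(p) + 23*p^2*sin(p) + 8*p^2*cos(p) - 14*p^2 - 60*p*sin(p)^3 + 50*p*sin(p)^2*cos(p) - 14*p*sin(p)^2 - 56*p*sin(p)*cos(p) + 44*p*sin(p) + 10*sin(p)^3 + 80*sin(p)^2*cos(p) - 14*sin(p)^2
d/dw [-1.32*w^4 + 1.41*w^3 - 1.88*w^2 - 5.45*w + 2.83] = -5.28*w^3 + 4.23*w^2 - 3.76*w - 5.45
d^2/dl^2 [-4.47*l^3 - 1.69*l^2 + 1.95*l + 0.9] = -26.82*l - 3.38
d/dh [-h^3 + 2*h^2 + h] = -3*h^2 + 4*h + 1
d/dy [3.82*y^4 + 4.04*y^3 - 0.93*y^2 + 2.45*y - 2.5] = 15.28*y^3 + 12.12*y^2 - 1.86*y + 2.45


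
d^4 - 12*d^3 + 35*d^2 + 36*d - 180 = (d - 6)*(d - 5)*(d - 3)*(d + 2)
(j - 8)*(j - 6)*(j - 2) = j^3 - 16*j^2 + 76*j - 96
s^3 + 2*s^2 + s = s*(s + 1)^2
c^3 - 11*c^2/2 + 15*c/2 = c*(c - 3)*(c - 5/2)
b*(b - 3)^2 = b^3 - 6*b^2 + 9*b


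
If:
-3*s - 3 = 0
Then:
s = -1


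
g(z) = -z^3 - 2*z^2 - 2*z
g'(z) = -3*z^2 - 4*z - 2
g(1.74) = -14.80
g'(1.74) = -18.04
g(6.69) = -402.31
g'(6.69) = -163.03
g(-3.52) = 25.87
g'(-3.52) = -25.09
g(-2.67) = 10.12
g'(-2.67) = -12.71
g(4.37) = -130.39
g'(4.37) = -76.77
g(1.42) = -9.74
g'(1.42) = -13.73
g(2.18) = -24.23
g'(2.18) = -24.98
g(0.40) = -1.18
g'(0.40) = -4.08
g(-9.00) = 585.00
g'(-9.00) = -209.00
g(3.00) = -51.00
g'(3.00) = -41.00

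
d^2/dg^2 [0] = 0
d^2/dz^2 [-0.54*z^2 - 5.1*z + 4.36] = -1.08000000000000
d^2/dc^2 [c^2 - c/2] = 2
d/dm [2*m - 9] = 2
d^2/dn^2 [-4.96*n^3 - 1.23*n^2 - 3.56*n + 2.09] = -29.76*n - 2.46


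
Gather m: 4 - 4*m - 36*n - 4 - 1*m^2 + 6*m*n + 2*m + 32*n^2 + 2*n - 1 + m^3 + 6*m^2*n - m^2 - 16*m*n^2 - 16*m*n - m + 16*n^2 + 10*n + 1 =m^3 + m^2*(6*n - 2) + m*(-16*n^2 - 10*n - 3) + 48*n^2 - 24*n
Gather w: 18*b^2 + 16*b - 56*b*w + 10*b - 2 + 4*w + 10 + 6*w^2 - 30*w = 18*b^2 + 26*b + 6*w^2 + w*(-56*b - 26) + 8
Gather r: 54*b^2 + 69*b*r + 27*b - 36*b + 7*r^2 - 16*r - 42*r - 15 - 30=54*b^2 - 9*b + 7*r^2 + r*(69*b - 58) - 45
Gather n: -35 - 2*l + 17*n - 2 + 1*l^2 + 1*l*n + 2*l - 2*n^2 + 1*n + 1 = l^2 - 2*n^2 + n*(l + 18) - 36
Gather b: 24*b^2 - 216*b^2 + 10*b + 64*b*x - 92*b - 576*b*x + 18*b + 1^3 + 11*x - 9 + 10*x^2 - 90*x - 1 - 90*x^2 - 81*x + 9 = -192*b^2 + b*(-512*x - 64) - 80*x^2 - 160*x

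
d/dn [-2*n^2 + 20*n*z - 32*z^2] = -4*n + 20*z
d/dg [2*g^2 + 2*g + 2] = 4*g + 2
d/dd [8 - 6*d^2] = -12*d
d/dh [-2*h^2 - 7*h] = -4*h - 7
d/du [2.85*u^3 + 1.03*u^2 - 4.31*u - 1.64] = 8.55*u^2 + 2.06*u - 4.31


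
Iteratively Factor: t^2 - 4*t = (t)*(t - 4)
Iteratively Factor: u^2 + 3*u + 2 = (u + 1)*(u + 2)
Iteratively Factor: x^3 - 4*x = (x + 2)*(x^2 - 2*x) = (x - 2)*(x + 2)*(x)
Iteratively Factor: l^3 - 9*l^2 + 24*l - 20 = (l - 2)*(l^2 - 7*l + 10) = (l - 5)*(l - 2)*(l - 2)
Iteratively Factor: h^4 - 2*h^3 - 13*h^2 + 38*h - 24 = (h + 4)*(h^3 - 6*h^2 + 11*h - 6) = (h - 2)*(h + 4)*(h^2 - 4*h + 3) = (h - 2)*(h - 1)*(h + 4)*(h - 3)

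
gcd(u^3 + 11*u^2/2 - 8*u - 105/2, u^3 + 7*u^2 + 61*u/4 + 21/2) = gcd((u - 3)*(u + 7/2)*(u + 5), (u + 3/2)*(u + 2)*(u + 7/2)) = u + 7/2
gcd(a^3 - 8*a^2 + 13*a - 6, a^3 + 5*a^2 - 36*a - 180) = a - 6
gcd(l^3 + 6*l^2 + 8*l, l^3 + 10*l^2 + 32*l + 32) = l^2 + 6*l + 8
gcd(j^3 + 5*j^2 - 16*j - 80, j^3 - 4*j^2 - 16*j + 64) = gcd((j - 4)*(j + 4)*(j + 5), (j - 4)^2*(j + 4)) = j^2 - 16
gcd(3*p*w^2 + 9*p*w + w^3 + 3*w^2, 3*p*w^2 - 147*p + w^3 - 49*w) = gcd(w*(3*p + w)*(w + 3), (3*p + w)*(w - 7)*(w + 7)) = 3*p + w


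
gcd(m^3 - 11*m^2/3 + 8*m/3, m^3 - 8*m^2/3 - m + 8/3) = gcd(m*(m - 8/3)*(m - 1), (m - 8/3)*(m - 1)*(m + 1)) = m^2 - 11*m/3 + 8/3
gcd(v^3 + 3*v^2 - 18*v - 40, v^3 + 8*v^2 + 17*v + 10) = v^2 + 7*v + 10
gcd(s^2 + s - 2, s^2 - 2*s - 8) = s + 2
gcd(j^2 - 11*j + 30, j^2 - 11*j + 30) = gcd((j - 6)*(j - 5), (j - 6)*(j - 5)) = j^2 - 11*j + 30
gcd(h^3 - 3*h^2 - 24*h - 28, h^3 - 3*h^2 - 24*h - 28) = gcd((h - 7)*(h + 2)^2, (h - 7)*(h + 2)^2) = h^3 - 3*h^2 - 24*h - 28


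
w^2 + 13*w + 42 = (w + 6)*(w + 7)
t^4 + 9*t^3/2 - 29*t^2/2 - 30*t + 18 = (t - 3)*(t - 1/2)*(t + 2)*(t + 6)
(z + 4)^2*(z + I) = z^3 + 8*z^2 + I*z^2 + 16*z + 8*I*z + 16*I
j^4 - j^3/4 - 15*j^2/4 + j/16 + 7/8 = (j - 2)*(j - 1/2)*(j + 1/2)*(j + 7/4)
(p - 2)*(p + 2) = p^2 - 4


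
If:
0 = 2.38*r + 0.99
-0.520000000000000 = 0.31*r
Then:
No Solution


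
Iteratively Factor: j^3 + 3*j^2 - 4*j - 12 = (j - 2)*(j^2 + 5*j + 6) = (j - 2)*(j + 2)*(j + 3)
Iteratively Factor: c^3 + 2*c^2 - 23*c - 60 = (c - 5)*(c^2 + 7*c + 12) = (c - 5)*(c + 3)*(c + 4)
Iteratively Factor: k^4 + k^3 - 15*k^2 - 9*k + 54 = (k + 3)*(k^3 - 2*k^2 - 9*k + 18) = (k + 3)^2*(k^2 - 5*k + 6) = (k - 2)*(k + 3)^2*(k - 3)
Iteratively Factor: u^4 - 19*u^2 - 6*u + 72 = (u + 3)*(u^3 - 3*u^2 - 10*u + 24) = (u - 2)*(u + 3)*(u^2 - u - 12) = (u - 4)*(u - 2)*(u + 3)*(u + 3)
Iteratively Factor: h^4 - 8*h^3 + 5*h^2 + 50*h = (h - 5)*(h^3 - 3*h^2 - 10*h) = (h - 5)*(h + 2)*(h^2 - 5*h) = (h - 5)^2*(h + 2)*(h)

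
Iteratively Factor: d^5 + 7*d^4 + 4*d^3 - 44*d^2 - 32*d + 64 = (d + 4)*(d^4 + 3*d^3 - 8*d^2 - 12*d + 16) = (d + 4)^2*(d^3 - d^2 - 4*d + 4) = (d - 1)*(d + 4)^2*(d^2 - 4) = (d - 2)*(d - 1)*(d + 4)^2*(d + 2)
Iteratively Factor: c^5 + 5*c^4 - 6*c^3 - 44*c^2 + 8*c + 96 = (c + 3)*(c^4 + 2*c^3 - 12*c^2 - 8*c + 32) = (c + 2)*(c + 3)*(c^3 - 12*c + 16) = (c - 2)*(c + 2)*(c + 3)*(c^2 + 2*c - 8) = (c - 2)*(c + 2)*(c + 3)*(c + 4)*(c - 2)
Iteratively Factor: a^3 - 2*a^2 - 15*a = (a + 3)*(a^2 - 5*a) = a*(a + 3)*(a - 5)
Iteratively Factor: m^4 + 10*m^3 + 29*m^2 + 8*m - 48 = (m + 3)*(m^3 + 7*m^2 + 8*m - 16) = (m - 1)*(m + 3)*(m^2 + 8*m + 16) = (m - 1)*(m + 3)*(m + 4)*(m + 4)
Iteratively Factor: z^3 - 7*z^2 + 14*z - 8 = (z - 4)*(z^2 - 3*z + 2) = (z - 4)*(z - 2)*(z - 1)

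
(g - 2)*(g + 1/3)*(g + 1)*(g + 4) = g^4 + 10*g^3/3 - 5*g^2 - 10*g - 8/3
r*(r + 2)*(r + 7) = r^3 + 9*r^2 + 14*r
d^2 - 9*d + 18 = (d - 6)*(d - 3)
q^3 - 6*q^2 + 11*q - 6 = (q - 3)*(q - 2)*(q - 1)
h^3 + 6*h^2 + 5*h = h*(h + 1)*(h + 5)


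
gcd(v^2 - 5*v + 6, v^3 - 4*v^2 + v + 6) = v^2 - 5*v + 6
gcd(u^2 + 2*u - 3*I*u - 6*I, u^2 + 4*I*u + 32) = 1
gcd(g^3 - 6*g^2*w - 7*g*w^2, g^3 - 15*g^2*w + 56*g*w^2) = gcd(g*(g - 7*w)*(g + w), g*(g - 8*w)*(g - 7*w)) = -g^2 + 7*g*w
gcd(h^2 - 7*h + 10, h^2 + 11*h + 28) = 1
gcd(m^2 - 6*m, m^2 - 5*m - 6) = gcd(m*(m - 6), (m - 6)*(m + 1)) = m - 6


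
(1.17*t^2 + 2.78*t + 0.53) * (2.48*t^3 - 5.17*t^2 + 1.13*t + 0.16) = 2.9016*t^5 + 0.845499999999999*t^4 - 11.7361*t^3 + 0.588499999999999*t^2 + 1.0437*t + 0.0848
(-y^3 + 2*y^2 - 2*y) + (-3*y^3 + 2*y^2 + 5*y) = -4*y^3 + 4*y^2 + 3*y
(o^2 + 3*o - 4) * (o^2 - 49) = o^4 + 3*o^3 - 53*o^2 - 147*o + 196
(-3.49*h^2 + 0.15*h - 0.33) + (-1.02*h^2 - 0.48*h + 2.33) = -4.51*h^2 - 0.33*h + 2.0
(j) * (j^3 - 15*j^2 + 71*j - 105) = j^4 - 15*j^3 + 71*j^2 - 105*j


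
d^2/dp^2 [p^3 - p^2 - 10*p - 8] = 6*p - 2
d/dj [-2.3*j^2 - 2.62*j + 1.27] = -4.6*j - 2.62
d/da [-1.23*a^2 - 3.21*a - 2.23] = -2.46*a - 3.21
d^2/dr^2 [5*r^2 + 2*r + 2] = 10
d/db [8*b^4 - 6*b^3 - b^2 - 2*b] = 32*b^3 - 18*b^2 - 2*b - 2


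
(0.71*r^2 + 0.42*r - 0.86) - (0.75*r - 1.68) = 0.71*r^2 - 0.33*r + 0.82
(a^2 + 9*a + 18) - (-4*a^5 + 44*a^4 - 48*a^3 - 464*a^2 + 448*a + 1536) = 4*a^5 - 44*a^4 + 48*a^3 + 465*a^2 - 439*a - 1518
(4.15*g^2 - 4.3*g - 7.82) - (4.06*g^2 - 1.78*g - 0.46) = 0.0900000000000007*g^2 - 2.52*g - 7.36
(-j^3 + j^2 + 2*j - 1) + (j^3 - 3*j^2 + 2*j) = -2*j^2 + 4*j - 1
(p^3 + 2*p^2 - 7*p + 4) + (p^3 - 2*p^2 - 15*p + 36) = 2*p^3 - 22*p + 40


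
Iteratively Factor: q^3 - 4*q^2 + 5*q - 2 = (q - 2)*(q^2 - 2*q + 1) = (q - 2)*(q - 1)*(q - 1)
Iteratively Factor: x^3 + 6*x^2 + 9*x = (x + 3)*(x^2 + 3*x) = (x + 3)^2*(x)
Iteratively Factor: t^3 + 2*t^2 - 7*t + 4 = (t + 4)*(t^2 - 2*t + 1) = (t - 1)*(t + 4)*(t - 1)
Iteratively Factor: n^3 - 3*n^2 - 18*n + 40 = (n + 4)*(n^2 - 7*n + 10) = (n - 5)*(n + 4)*(n - 2)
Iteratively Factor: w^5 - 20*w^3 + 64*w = (w - 4)*(w^4 + 4*w^3 - 4*w^2 - 16*w) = (w - 4)*(w - 2)*(w^3 + 6*w^2 + 8*w) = (w - 4)*(w - 2)*(w + 4)*(w^2 + 2*w) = w*(w - 4)*(w - 2)*(w + 4)*(w + 2)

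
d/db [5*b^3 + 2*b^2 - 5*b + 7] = 15*b^2 + 4*b - 5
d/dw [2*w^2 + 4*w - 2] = 4*w + 4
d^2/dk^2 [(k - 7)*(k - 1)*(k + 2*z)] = 6*k + 4*z - 16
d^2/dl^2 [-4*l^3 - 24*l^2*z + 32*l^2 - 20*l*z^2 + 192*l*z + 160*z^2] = -24*l - 48*z + 64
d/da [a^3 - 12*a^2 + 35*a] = 3*a^2 - 24*a + 35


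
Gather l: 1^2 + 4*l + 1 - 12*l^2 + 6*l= -12*l^2 + 10*l + 2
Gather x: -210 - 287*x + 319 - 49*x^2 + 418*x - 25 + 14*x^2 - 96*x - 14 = -35*x^2 + 35*x + 70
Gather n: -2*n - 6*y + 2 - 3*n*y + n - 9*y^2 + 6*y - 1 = n*(-3*y - 1) - 9*y^2 + 1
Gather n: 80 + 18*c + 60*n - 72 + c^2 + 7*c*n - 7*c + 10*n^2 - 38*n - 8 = c^2 + 11*c + 10*n^2 + n*(7*c + 22)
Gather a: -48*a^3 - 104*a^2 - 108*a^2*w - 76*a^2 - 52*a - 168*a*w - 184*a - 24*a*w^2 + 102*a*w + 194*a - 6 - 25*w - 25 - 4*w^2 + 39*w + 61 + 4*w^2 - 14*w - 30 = -48*a^3 + a^2*(-108*w - 180) + a*(-24*w^2 - 66*w - 42)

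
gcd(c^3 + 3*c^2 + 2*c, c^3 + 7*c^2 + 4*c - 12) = c + 2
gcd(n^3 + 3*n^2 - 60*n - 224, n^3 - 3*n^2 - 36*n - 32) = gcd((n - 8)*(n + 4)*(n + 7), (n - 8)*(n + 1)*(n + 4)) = n^2 - 4*n - 32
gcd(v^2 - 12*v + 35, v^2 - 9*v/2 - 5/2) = v - 5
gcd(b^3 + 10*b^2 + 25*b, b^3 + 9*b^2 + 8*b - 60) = b + 5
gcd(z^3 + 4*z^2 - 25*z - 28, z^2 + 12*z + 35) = z + 7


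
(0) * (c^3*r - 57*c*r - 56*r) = 0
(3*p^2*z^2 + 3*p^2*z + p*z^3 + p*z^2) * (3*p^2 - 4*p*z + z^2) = 9*p^4*z^2 + 9*p^4*z - 9*p^3*z^3 - 9*p^3*z^2 - p^2*z^4 - p^2*z^3 + p*z^5 + p*z^4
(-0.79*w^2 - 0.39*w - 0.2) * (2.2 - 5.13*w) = 4.0527*w^3 + 0.2627*w^2 + 0.168*w - 0.44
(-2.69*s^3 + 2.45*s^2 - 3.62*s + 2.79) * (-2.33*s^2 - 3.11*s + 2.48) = 6.2677*s^5 + 2.6574*s^4 - 5.8561*s^3 + 10.8335*s^2 - 17.6545*s + 6.9192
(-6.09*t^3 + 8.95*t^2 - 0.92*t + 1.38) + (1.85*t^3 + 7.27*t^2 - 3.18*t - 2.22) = -4.24*t^3 + 16.22*t^2 - 4.1*t - 0.84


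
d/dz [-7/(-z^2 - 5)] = -14*z/(z^2 + 5)^2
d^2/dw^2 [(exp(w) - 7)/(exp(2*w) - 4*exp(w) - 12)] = (exp(4*w) - 24*exp(3*w) + 156*exp(2*w) - 496*exp(w) + 480)*exp(w)/(exp(6*w) - 12*exp(5*w) + 12*exp(4*w) + 224*exp(3*w) - 144*exp(2*w) - 1728*exp(w) - 1728)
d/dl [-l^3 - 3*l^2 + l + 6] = -3*l^2 - 6*l + 1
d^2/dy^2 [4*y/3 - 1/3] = 0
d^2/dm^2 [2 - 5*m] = 0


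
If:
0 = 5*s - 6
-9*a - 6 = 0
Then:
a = -2/3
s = 6/5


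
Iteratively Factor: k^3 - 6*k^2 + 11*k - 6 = (k - 3)*(k^2 - 3*k + 2) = (k - 3)*(k - 1)*(k - 2)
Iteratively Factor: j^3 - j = (j - 1)*(j^2 + j) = (j - 1)*(j + 1)*(j)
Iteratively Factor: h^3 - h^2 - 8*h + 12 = (h - 2)*(h^2 + h - 6) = (h - 2)^2*(h + 3)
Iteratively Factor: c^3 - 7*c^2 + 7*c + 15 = (c - 3)*(c^2 - 4*c - 5) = (c - 3)*(c + 1)*(c - 5)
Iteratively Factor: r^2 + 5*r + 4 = (r + 1)*(r + 4)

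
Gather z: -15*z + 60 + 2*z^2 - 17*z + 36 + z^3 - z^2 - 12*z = z^3 + z^2 - 44*z + 96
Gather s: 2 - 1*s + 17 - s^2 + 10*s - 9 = -s^2 + 9*s + 10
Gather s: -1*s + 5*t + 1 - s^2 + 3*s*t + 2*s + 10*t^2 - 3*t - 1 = -s^2 + s*(3*t + 1) + 10*t^2 + 2*t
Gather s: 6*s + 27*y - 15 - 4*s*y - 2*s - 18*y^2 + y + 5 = s*(4 - 4*y) - 18*y^2 + 28*y - 10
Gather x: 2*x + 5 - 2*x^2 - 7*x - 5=-2*x^2 - 5*x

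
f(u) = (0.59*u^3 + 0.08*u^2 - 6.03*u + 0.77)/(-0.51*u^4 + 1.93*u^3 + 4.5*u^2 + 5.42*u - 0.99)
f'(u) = (1.77*u^2 + 0.16*u - 6.03)/(-0.51*u^4 + 1.93*u^3 + 4.5*u^2 + 5.42*u - 0.99) + (0.59*u^3 + 0.08*u^2 - 6.03*u + 0.77)*(2.04*u^3 - 5.79*u^2 - 9.0*u - 5.42)/(-0.51*u^4 + 1.93*u^3 + 4.5*u^2 + 5.42*u - 0.99)^2 = (0.3009*u^6 + 0.0816000000000008*u^5 - 6.7253*u^4 + 31.2422*u^3 + 21.358*u^2 - 7.0884*u + 1.7963)/(0.2601*u^8 - 1.9686*u^7 - 0.8651*u^6 + 11.8416*u^5 + 42.181*u^4 + 44.9586*u^3 + 20.4664*u^2 - 10.7316*u + 0.9801)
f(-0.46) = -1.28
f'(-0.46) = 0.83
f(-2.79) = -0.10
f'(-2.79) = -0.27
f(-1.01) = -1.44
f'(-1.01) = -0.43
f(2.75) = -0.05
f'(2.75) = 0.16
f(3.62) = 0.10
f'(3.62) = 0.20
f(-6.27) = 0.09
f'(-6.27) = 0.00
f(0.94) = -0.47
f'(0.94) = 0.41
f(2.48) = -0.09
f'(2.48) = 0.16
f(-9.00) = 0.08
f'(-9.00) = 0.00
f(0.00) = -0.78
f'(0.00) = 1.83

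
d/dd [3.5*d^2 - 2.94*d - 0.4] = 7.0*d - 2.94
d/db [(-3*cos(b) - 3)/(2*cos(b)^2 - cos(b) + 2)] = 3*(-4*cos(b) - cos(2*b) + 2)*sin(b)/(-cos(b) + cos(2*b) + 3)^2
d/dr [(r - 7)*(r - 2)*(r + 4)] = 3*r^2 - 10*r - 22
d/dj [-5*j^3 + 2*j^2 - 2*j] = -15*j^2 + 4*j - 2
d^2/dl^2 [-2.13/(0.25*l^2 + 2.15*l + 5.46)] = (0.26625*l^2 + 2.28975*l - 2.13*(0.5*l + 2.15)*(1.0*l + 4.3) + 5.8149)/(0.25*l^2 + 2.15*l + 5.46)^3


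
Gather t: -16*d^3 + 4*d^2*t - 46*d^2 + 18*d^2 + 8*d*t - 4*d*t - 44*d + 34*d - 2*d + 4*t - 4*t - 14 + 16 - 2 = -16*d^3 - 28*d^2 - 12*d + t*(4*d^2 + 4*d)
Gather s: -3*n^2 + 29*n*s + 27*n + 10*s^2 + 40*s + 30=-3*n^2 + 27*n + 10*s^2 + s*(29*n + 40) + 30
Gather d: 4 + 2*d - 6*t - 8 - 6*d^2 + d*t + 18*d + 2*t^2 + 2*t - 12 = -6*d^2 + d*(t + 20) + 2*t^2 - 4*t - 16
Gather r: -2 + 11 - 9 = 0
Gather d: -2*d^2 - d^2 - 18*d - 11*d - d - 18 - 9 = -3*d^2 - 30*d - 27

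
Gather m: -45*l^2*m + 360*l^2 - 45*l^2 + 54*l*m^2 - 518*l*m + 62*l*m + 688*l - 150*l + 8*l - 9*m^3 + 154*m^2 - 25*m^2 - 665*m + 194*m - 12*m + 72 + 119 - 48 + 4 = 315*l^2 + 546*l - 9*m^3 + m^2*(54*l + 129) + m*(-45*l^2 - 456*l - 483) + 147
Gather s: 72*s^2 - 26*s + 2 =72*s^2 - 26*s + 2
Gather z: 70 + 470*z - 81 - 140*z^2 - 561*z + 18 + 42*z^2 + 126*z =-98*z^2 + 35*z + 7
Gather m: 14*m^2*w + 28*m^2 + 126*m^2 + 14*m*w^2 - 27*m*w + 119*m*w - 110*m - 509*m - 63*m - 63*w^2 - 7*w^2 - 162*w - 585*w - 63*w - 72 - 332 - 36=m^2*(14*w + 154) + m*(14*w^2 + 92*w - 682) - 70*w^2 - 810*w - 440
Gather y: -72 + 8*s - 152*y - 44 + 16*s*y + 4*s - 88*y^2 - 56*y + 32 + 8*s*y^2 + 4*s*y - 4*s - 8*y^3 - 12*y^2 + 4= 8*s - 8*y^3 + y^2*(8*s - 100) + y*(20*s - 208) - 80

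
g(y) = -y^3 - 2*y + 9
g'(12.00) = -434.00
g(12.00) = -1743.00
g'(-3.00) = -29.00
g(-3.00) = 42.00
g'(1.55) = -9.21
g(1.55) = 2.18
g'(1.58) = -9.49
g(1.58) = 1.90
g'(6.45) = -126.81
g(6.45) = -272.24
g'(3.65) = -41.97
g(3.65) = -46.93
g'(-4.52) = -63.29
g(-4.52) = 110.39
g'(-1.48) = -8.57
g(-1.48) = 15.20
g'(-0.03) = -2.00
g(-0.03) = 9.06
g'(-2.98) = -28.64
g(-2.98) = 41.42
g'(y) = -3*y^2 - 2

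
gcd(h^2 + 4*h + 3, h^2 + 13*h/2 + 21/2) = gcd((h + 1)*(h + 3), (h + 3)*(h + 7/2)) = h + 3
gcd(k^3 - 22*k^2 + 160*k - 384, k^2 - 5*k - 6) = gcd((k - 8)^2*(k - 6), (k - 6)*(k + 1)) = k - 6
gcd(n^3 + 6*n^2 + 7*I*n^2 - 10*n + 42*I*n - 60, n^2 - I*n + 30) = n + 5*I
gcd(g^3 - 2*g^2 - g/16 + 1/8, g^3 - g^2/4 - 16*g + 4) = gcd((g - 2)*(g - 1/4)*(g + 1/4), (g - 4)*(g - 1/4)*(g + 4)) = g - 1/4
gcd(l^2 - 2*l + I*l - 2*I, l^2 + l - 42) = 1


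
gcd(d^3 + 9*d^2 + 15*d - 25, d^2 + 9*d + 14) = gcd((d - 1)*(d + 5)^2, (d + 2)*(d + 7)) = 1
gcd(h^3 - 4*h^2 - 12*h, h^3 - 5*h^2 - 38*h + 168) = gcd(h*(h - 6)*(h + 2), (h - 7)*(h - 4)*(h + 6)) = 1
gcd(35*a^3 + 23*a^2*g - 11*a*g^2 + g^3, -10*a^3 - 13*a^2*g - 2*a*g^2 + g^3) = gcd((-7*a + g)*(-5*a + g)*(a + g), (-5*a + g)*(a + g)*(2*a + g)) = 5*a^2 + 4*a*g - g^2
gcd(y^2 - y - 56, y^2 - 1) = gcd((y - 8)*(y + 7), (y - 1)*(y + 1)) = 1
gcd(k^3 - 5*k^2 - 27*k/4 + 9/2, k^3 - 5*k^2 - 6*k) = k - 6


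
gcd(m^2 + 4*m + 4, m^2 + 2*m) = m + 2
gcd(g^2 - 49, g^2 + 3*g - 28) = g + 7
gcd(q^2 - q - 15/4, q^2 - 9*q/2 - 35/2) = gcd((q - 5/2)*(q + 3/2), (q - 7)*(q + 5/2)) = 1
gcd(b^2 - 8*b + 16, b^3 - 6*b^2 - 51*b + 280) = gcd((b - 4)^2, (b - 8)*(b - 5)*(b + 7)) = 1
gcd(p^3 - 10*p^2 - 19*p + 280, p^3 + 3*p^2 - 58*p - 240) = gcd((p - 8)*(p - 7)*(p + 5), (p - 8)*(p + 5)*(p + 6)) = p^2 - 3*p - 40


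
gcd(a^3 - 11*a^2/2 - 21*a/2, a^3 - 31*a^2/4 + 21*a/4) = a^2 - 7*a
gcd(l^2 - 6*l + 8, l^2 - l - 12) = l - 4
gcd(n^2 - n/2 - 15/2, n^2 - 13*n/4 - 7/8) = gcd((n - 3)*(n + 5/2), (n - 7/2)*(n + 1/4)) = 1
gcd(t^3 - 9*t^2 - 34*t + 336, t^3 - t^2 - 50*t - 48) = t^2 - 2*t - 48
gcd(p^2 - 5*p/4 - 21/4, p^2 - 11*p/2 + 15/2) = p - 3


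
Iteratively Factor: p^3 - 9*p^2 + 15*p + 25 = (p - 5)*(p^2 - 4*p - 5) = (p - 5)^2*(p + 1)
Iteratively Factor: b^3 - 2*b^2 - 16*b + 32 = (b + 4)*(b^2 - 6*b + 8) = (b - 4)*(b + 4)*(b - 2)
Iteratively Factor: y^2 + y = (y + 1)*(y)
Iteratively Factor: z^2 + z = (z + 1)*(z)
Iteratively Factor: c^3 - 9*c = (c)*(c^2 - 9) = c*(c + 3)*(c - 3)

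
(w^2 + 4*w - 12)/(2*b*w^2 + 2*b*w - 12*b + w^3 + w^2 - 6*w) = (w + 6)/(2*b*w + 6*b + w^2 + 3*w)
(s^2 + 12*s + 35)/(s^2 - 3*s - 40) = (s + 7)/(s - 8)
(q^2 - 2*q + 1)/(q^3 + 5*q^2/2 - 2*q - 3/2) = 2*(q - 1)/(2*q^2 + 7*q + 3)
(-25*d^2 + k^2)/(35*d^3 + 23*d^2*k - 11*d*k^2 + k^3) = (-5*d - k)/(7*d^2 + 6*d*k - k^2)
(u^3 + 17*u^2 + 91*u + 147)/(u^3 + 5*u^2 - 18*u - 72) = (u^2 + 14*u + 49)/(u^2 + 2*u - 24)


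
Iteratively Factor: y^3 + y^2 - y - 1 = (y + 1)*(y^2 - 1) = (y - 1)*(y + 1)*(y + 1)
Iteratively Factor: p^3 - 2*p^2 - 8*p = (p)*(p^2 - 2*p - 8) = p*(p + 2)*(p - 4)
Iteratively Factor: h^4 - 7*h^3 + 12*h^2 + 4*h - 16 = (h - 2)*(h^3 - 5*h^2 + 2*h + 8) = (h - 4)*(h - 2)*(h^2 - h - 2) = (h - 4)*(h - 2)^2*(h + 1)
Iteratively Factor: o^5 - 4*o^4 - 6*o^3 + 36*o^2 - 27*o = (o)*(o^4 - 4*o^3 - 6*o^2 + 36*o - 27) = o*(o - 3)*(o^3 - o^2 - 9*o + 9) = o*(o - 3)^2*(o^2 + 2*o - 3) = o*(o - 3)^2*(o - 1)*(o + 3)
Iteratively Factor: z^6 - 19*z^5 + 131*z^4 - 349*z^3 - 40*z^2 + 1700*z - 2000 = (z - 5)*(z^5 - 14*z^4 + 61*z^3 - 44*z^2 - 260*z + 400) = (z - 5)^2*(z^4 - 9*z^3 + 16*z^2 + 36*z - 80) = (z - 5)^2*(z - 2)*(z^3 - 7*z^2 + 2*z + 40) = (z - 5)^2*(z - 2)*(z + 2)*(z^2 - 9*z + 20) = (z - 5)^2*(z - 4)*(z - 2)*(z + 2)*(z - 5)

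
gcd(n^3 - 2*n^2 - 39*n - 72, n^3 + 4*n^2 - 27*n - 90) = n + 3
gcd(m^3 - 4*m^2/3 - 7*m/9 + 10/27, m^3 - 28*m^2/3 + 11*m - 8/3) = m - 1/3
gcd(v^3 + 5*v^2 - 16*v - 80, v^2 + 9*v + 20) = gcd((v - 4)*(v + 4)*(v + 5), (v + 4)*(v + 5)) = v^2 + 9*v + 20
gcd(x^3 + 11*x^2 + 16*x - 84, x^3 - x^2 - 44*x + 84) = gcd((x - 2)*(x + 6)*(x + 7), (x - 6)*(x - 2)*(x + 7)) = x^2 + 5*x - 14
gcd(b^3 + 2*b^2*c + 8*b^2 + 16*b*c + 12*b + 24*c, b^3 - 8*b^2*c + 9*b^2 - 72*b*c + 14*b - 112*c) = b + 2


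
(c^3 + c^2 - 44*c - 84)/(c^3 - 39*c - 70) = (c + 6)/(c + 5)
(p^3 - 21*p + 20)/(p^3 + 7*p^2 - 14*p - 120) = (p - 1)/(p + 6)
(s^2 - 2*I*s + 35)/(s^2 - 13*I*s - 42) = (s + 5*I)/(s - 6*I)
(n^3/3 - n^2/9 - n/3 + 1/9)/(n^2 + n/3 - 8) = (n^3 - n^2/3 - n + 1/3)/(3*n^2 + n - 24)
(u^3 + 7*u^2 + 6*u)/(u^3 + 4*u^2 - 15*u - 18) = u/(u - 3)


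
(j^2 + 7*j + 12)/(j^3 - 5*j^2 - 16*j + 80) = (j + 3)/(j^2 - 9*j + 20)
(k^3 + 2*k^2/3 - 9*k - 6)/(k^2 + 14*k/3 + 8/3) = (k^2 - 9)/(k + 4)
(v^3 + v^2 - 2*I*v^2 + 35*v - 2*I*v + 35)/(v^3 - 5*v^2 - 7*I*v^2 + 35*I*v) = (v^2 + v*(1 + 5*I) + 5*I)/(v*(v - 5))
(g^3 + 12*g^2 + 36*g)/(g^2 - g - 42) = g*(g + 6)/(g - 7)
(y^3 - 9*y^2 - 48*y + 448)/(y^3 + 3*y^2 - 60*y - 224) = (y - 8)/(y + 4)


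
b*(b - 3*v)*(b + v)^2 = b^4 - b^3*v - 5*b^2*v^2 - 3*b*v^3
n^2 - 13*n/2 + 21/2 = (n - 7/2)*(n - 3)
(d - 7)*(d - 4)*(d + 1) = d^3 - 10*d^2 + 17*d + 28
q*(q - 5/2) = q^2 - 5*q/2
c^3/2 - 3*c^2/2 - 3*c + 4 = (c/2 + 1)*(c - 4)*(c - 1)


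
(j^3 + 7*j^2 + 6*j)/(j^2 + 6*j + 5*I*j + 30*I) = j*(j + 1)/(j + 5*I)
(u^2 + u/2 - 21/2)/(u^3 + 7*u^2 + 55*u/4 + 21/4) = 2*(u - 3)/(2*u^2 + 7*u + 3)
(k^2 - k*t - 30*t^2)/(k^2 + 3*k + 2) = (k^2 - k*t - 30*t^2)/(k^2 + 3*k + 2)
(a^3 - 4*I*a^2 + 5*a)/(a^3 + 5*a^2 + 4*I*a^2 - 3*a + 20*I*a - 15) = a*(a - 5*I)/(a^2 + a*(5 + 3*I) + 15*I)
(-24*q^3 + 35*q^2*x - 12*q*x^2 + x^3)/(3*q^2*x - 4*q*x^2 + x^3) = (-8*q + x)/x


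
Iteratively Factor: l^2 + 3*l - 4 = (l - 1)*(l + 4)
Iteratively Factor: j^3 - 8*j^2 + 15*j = (j - 3)*(j^2 - 5*j) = (j - 5)*(j - 3)*(j)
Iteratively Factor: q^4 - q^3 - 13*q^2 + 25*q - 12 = (q - 1)*(q^3 - 13*q + 12) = (q - 1)*(q + 4)*(q^2 - 4*q + 3) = (q - 3)*(q - 1)*(q + 4)*(q - 1)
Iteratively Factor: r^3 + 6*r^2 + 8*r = (r + 4)*(r^2 + 2*r) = r*(r + 4)*(r + 2)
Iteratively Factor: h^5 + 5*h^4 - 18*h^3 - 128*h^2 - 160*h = (h - 5)*(h^4 + 10*h^3 + 32*h^2 + 32*h) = h*(h - 5)*(h^3 + 10*h^2 + 32*h + 32) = h*(h - 5)*(h + 4)*(h^2 + 6*h + 8) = h*(h - 5)*(h + 2)*(h + 4)*(h + 4)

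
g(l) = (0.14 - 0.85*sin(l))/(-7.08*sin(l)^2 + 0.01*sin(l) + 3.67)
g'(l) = (0.14 - 0.85*sin(l))*(14.16*sin(l)*cos(l) - 0.01*cos(l))/(-7.08*sin(l)^2 + 0.01*sin(l) + 3.67)^2 - 0.85*cos(l)/(-7.08*sin(l)^2 + 0.01*sin(l) + 3.67)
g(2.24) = 0.78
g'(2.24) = 7.12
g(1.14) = 0.29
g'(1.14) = -0.56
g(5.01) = -0.34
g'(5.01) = -0.39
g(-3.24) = 0.02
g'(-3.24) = 0.23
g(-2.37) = 3.32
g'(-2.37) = 109.27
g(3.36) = 0.10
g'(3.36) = 0.34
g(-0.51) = 0.28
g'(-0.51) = -1.23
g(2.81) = -0.05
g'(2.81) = 0.34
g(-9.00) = 0.20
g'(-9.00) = 0.74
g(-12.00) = -0.19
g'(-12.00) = -1.19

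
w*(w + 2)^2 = w^3 + 4*w^2 + 4*w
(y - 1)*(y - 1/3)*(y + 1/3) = y^3 - y^2 - y/9 + 1/9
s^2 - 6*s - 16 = (s - 8)*(s + 2)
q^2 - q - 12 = (q - 4)*(q + 3)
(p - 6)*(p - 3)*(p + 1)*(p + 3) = p^4 - 5*p^3 - 15*p^2 + 45*p + 54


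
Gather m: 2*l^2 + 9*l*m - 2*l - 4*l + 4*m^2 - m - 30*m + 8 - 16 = 2*l^2 - 6*l + 4*m^2 + m*(9*l - 31) - 8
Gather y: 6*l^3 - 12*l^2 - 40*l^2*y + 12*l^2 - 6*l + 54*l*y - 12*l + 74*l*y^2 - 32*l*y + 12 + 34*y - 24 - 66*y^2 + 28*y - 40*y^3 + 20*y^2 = 6*l^3 - 18*l - 40*y^3 + y^2*(74*l - 46) + y*(-40*l^2 + 22*l + 62) - 12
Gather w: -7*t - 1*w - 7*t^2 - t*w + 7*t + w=-7*t^2 - t*w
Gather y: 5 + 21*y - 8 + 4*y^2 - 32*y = 4*y^2 - 11*y - 3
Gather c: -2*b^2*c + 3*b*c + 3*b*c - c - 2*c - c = c*(-2*b^2 + 6*b - 4)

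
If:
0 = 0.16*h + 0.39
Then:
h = -2.44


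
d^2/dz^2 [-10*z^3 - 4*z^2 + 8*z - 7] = -60*z - 8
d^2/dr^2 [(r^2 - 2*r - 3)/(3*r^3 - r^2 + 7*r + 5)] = 2*(9*r^6 - 54*r^5 - 207*r^4 + 14*r^3 - 3*r^2 + 168*r - 67)/(27*r^9 - 27*r^8 + 198*r^7 + 8*r^6 + 372*r^5 + 498*r^4 + 358*r^3 + 660*r^2 + 525*r + 125)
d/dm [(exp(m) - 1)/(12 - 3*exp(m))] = exp(m)/(exp(m) - 4)^2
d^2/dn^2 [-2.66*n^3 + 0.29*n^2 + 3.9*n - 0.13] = 0.58 - 15.96*n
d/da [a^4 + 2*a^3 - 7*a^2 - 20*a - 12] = 4*a^3 + 6*a^2 - 14*a - 20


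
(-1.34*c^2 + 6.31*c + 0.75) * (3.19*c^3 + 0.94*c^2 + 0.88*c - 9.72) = -4.2746*c^5 + 18.8693*c^4 + 7.1447*c^3 + 19.2826*c^2 - 60.6732*c - 7.29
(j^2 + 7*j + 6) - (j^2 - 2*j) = 9*j + 6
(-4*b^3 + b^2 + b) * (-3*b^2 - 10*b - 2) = 12*b^5 + 37*b^4 - 5*b^3 - 12*b^2 - 2*b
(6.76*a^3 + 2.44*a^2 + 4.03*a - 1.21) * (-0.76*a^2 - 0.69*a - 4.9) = -5.1376*a^5 - 6.5188*a^4 - 37.8704*a^3 - 13.8171*a^2 - 18.9121*a + 5.929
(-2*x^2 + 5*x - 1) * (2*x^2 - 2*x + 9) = -4*x^4 + 14*x^3 - 30*x^2 + 47*x - 9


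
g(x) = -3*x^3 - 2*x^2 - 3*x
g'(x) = -9*x^2 - 4*x - 3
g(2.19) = -47.67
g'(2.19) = -54.92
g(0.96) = -7.38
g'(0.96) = -15.13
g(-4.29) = 212.92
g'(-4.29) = -151.48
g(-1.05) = 4.42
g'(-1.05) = -8.72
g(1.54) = -20.32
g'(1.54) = -30.50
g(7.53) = -1416.87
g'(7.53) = -543.43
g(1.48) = -18.55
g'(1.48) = -28.63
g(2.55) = -70.40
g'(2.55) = -71.72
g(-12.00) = 4932.00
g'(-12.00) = -1251.00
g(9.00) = -2376.00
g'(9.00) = -768.00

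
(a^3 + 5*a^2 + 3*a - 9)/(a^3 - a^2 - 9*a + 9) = (a + 3)/(a - 3)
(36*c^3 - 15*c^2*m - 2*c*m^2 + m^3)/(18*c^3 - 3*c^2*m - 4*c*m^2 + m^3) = (4*c + m)/(2*c + m)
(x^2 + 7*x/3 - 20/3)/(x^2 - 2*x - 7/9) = 3*(-3*x^2 - 7*x + 20)/(-9*x^2 + 18*x + 7)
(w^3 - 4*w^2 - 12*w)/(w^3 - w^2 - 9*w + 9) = w*(w^2 - 4*w - 12)/(w^3 - w^2 - 9*w + 9)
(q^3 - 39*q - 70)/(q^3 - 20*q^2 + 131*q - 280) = (q^2 + 7*q + 10)/(q^2 - 13*q + 40)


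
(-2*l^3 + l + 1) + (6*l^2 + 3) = -2*l^3 + 6*l^2 + l + 4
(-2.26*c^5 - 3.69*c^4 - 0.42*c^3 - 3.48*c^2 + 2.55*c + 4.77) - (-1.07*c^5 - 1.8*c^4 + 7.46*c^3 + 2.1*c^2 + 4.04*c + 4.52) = -1.19*c^5 - 1.89*c^4 - 7.88*c^3 - 5.58*c^2 - 1.49*c + 0.25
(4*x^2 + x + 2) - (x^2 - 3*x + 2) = 3*x^2 + 4*x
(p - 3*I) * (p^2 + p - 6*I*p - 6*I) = p^3 + p^2 - 9*I*p^2 - 18*p - 9*I*p - 18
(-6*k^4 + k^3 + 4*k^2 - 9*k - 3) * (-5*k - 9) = 30*k^5 + 49*k^4 - 29*k^3 + 9*k^2 + 96*k + 27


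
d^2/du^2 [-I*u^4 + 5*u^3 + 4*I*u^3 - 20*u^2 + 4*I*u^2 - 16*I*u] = -12*I*u^2 + u*(30 + 24*I) - 40 + 8*I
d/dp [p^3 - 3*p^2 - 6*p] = 3*p^2 - 6*p - 6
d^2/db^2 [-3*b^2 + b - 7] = -6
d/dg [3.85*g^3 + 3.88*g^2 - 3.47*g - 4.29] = 11.55*g^2 + 7.76*g - 3.47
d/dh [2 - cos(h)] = sin(h)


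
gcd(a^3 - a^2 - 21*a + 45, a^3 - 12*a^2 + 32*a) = 1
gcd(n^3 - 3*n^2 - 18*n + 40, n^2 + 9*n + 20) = n + 4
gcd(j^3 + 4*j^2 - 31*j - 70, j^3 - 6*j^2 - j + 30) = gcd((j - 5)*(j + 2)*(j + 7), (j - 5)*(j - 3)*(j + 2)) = j^2 - 3*j - 10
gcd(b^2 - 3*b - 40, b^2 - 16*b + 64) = b - 8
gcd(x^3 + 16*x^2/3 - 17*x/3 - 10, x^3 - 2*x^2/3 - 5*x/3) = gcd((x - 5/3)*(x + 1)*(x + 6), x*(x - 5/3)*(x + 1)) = x^2 - 2*x/3 - 5/3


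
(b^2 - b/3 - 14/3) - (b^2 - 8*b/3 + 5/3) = 7*b/3 - 19/3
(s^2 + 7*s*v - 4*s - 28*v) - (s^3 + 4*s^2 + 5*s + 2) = -s^3 - 3*s^2 + 7*s*v - 9*s - 28*v - 2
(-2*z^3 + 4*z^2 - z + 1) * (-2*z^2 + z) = 4*z^5 - 10*z^4 + 6*z^3 - 3*z^2 + z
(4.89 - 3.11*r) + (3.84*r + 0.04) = 0.73*r + 4.93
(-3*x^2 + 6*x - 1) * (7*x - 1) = -21*x^3 + 45*x^2 - 13*x + 1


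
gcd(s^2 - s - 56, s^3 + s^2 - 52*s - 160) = s - 8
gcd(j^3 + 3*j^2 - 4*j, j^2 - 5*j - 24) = 1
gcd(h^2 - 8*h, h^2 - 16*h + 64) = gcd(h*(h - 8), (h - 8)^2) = h - 8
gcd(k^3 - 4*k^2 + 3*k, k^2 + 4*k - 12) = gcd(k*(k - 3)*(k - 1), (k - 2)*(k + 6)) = 1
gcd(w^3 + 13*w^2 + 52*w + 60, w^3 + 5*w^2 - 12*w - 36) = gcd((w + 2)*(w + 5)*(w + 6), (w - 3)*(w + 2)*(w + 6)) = w^2 + 8*w + 12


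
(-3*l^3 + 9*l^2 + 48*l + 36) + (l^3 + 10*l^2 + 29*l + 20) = -2*l^3 + 19*l^2 + 77*l + 56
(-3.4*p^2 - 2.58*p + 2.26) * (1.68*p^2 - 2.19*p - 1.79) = -5.712*p^4 + 3.1116*p^3 + 15.533*p^2 - 0.3312*p - 4.0454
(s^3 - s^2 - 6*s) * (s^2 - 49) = s^5 - s^4 - 55*s^3 + 49*s^2 + 294*s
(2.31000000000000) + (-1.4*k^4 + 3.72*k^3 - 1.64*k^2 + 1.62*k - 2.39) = -1.4*k^4 + 3.72*k^3 - 1.64*k^2 + 1.62*k - 0.0800000000000001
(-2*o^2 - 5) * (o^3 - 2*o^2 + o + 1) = -2*o^5 + 4*o^4 - 7*o^3 + 8*o^2 - 5*o - 5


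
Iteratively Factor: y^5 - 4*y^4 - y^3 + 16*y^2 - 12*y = (y + 2)*(y^4 - 6*y^3 + 11*y^2 - 6*y) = (y - 3)*(y + 2)*(y^3 - 3*y^2 + 2*y) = (y - 3)*(y - 2)*(y + 2)*(y^2 - y) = y*(y - 3)*(y - 2)*(y + 2)*(y - 1)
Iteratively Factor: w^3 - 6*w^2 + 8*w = (w - 4)*(w^2 - 2*w) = (w - 4)*(w - 2)*(w)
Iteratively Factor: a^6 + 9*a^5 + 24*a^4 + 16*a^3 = (a + 4)*(a^5 + 5*a^4 + 4*a^3) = a*(a + 4)*(a^4 + 5*a^3 + 4*a^2) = a*(a + 4)^2*(a^3 + a^2) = a^2*(a + 4)^2*(a^2 + a) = a^3*(a + 4)^2*(a + 1)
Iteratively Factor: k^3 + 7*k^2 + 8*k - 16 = (k + 4)*(k^2 + 3*k - 4) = (k + 4)^2*(k - 1)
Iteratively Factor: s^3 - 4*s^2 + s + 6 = (s - 3)*(s^2 - s - 2) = (s - 3)*(s - 2)*(s + 1)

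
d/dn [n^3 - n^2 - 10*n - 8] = 3*n^2 - 2*n - 10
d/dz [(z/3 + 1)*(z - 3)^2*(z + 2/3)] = 4*z^3/3 - 7*z^2/3 - 22*z/3 + 7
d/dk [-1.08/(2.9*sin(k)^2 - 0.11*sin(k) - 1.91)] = (6.264*sin(k) - 0.1188)*cos(k)/(-2.9*sin(k)^2 + 0.11*sin(k) + 1.91)^2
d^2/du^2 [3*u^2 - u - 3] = 6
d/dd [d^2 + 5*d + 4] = 2*d + 5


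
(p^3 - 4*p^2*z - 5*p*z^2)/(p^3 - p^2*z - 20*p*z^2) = (p + z)/(p + 4*z)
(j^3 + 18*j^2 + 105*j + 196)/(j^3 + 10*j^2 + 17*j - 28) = (j + 7)/(j - 1)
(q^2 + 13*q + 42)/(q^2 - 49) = (q + 6)/(q - 7)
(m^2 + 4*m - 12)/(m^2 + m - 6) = (m + 6)/(m + 3)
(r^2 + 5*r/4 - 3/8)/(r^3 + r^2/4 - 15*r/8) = (4*r - 1)/(r*(4*r - 5))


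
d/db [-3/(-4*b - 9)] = -12/(4*b + 9)^2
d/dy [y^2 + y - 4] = 2*y + 1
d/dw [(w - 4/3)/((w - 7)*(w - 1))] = (-3*w^2 + 8*w - 11)/(3*(w^4 - 16*w^3 + 78*w^2 - 112*w + 49))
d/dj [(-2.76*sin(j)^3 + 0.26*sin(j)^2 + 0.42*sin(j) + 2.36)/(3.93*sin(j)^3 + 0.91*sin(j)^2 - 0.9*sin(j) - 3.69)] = (-3.5334*sin(j)^4 + 1.6668*sin(j)^3 + 2.1126*sin(j)^2 - 6.214*sin(j) + 0.5742)*cos(j)/(15.4449*sin(j)^6 + 7.1526*sin(j)^5 - 6.2459*sin(j)^4 - 30.6414*sin(j)^3 - 5.9058*sin(j)^2 + 6.642*sin(j) + 13.6161)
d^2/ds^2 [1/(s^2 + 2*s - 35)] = 2*(-s^2 - 2*s + 4*(s + 1)^2 + 35)/(s^2 + 2*s - 35)^3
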